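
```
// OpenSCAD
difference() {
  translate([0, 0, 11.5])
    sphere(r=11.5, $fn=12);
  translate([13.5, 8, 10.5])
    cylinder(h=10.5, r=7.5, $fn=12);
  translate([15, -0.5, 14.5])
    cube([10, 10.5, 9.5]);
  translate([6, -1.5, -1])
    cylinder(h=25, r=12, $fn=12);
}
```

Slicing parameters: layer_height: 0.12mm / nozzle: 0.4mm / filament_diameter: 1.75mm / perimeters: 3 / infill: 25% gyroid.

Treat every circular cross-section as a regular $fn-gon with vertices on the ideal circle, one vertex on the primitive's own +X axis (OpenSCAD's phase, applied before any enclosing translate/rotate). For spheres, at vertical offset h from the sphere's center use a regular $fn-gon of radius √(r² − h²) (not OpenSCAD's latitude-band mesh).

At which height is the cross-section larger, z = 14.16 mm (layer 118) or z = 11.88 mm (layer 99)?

layer 99 (z = 11.88 mm)

Layer 118 (z = 14.16): the r=11.5 sphere slices to a regular 12-gon of circumradius 11.188 (√(r²−h²) with h=2.66 from center) (area = (12/2)·11.188²·sin(360°/12) = 375.52 mm²); the r=7.5 cylinder at (13.5, 8) contributes a regular 12-gon of circumradius 7.5 (area = (12/2)·7.500²·sin(360°/12) = 168.75 mm²); the cube at (15, -0.5) does not reach this height (z outside [14.5, 24]); the cylinder at (6, -1.5): section is a regular 12-gon, circumradius r=12 (area = (12/2)·12.000²·sin(360°/12) = 432.00 mm²); After the difference (first − rest): starting from the r=11.5 sphere (375.52 mm²), the r=7.5 cylinder at (13.5, 8) partially overlaps it — only the 15.70 mm² overlap (of its 168.75 mm²) is removed, clipping the outline; the r=12 cylinder at (6, -1.5) partially overlaps it — only the 248.45 mm² overlap (of its 432.00 mm²) is removed, clipping the outline — area = 111.37 mm². So its area = 111.37 mm². Layer 99 (z = 11.88): the r=11.5 sphere contributes a regular 12-gon of circumradius √(11.5²−0.38²) = 11.494 (area = (12/2)·11.494²·sin(360°/12) = 396.32 mm²); the r=7.5 cylinder at (13.5, 8) contributes a regular 12-gon of circumradius 7.5 (area = (12/2)·7.500²·sin(360°/12) = 168.75 mm²); the cube at (15, -0.5) is not intersected at this z (z outside [14.5, 24]); the r=12 cylinder at (6, -1.5) gives a regular 12-gon of circumradius 12 (constant along its height) (area = (12/2)·12.000²·sin(360°/12) = 432.00 mm²); Taking the first minus the rest: starting from the r=11.5 sphere (396.32 mm²), the r=7.5 cylinder at (13.5, 8) partially overlaps it — only the 18.54 mm² overlap (of its 168.75 mm²) is removed, clipping the outline; the r=12 cylinder at (6, -1.5) partially overlaps it — only the 254.84 mm² overlap (of its 432.00 mm²) is removed, clipping the outline — area = 122.93 mm². So its area = 122.93 mm². Layer 99 is larger (122.93 vs 111.37 mm²).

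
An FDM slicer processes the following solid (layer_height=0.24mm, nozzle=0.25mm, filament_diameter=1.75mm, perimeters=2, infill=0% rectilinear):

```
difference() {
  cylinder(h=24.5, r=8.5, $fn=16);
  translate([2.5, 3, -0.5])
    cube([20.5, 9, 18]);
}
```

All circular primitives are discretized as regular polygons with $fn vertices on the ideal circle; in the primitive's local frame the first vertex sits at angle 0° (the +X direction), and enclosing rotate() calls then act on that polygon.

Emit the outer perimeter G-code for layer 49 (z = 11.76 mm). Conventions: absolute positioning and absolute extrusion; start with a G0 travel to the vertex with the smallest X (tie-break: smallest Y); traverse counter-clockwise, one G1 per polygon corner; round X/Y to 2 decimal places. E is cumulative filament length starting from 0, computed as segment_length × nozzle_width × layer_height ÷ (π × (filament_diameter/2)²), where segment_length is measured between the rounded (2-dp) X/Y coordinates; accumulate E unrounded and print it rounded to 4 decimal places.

G0 X-8.50 Y0.00 Z11.76
G1 X-7.85 Y-3.25 E0.0827
G1 X-6.01 Y-6.01 E0.1654
G1 X-3.25 Y-7.85 E0.2482
G1 X0.00 Y-8.50 E0.3308
G1 X3.25 Y-7.85 E0.4135
G1 X6.01 Y-6.01 E0.4963
G1 X7.85 Y-3.25 E0.5790
G1 X8.50 Y0.00 E0.6617
G1 X7.90 Y3.00 E0.7380
G1 X2.50 Y3.00 E0.8727
G1 X2.50 Y8.00 E0.9974
G1 X0.00 Y8.50 E1.0610
G1 X-3.25 Y7.85 E1.1437
G1 X-6.01 Y6.01 E1.2265
G1 X-7.85 Y3.25 E1.3092
G1 X-8.50 Y0.00 E1.3919

At z = 11.76 mm: the r=8.5 cylinder gives a regular 16-gon of circumradius 8.5 (constant along its height); the 20.5×9 cube at (2.5, 3) contributes its full rectangle; Subtracting the remaining from the first: starting from the r=8.5 cylinder, the 20.5×9 cube at (2.5, 3) partially overlaps it — only the 17.56 mm² overlap (of its 184.50 mm²) is removed, clipping the outline — 1 connected region. The outline is a single polygon with 16 vertices. Extrusion per mm of travel: 0.25 × 0.24 / (π × 0.875²) = 0.024945. Accumulating E over each segment gives final E = 1.3919.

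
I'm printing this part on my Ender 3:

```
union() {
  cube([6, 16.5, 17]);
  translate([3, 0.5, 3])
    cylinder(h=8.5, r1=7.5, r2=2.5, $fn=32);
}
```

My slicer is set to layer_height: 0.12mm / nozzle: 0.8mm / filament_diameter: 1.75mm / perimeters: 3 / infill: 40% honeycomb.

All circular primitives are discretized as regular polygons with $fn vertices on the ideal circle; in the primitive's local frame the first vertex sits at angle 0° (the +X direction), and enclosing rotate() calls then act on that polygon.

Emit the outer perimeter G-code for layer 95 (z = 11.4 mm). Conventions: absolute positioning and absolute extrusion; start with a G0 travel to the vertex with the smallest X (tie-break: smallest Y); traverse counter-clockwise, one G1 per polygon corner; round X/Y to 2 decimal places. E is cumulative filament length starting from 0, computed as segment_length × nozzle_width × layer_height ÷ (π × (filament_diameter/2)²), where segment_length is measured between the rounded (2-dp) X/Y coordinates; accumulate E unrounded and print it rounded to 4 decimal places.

At z = 11.4 mm: the cube is present — its section is the full 6×16.5 rectangle; the cone at (3, 0.5): at t=0.988 of its height the radius interpolates to r₁+(r₂−r₁)t = 2.559, giving a regular 32-gon of that circumradius; Merging all regions: the regions partially overlap (shared area 12.75 mm²), so overlapping operands fuse into one piece — 1 connected region. The outline is a single polygon with 19 vertices. Extrusion per mm of travel: 0.8 × 0.12 / (π × 0.875²) = 0.039912. Accumulating E over each segment gives final E = 1.8759.

G0 X0.00 Y0.00 Z11.40
G1 X0.49 Y0.00 E0.0196
G1 X0.64 Y-0.48 E0.0396
G1 X0.87 Y-0.92 E0.0594
G1 X1.19 Y-1.31 E0.0796
G1 X1.58 Y-1.63 E0.0997
G1 X2.02 Y-1.86 E0.1195
G1 X2.50 Y-2.01 E0.1396
G1 X3.00 Y-2.06 E0.1597
G1 X3.50 Y-2.01 E0.1797
G1 X3.98 Y-1.86 E0.1998
G1 X4.42 Y-1.63 E0.2196
G1 X4.81 Y-1.31 E0.2397
G1 X5.13 Y-0.92 E0.2599
G1 X5.36 Y-0.48 E0.2797
G1 X5.51 Y0.00 E0.2998
G1 X6.00 Y0.00 E0.3193
G1 X6.00 Y16.50 E0.9779
G1 X0.00 Y16.50 E1.2173
G1 X0.00 Y0.00 E1.8759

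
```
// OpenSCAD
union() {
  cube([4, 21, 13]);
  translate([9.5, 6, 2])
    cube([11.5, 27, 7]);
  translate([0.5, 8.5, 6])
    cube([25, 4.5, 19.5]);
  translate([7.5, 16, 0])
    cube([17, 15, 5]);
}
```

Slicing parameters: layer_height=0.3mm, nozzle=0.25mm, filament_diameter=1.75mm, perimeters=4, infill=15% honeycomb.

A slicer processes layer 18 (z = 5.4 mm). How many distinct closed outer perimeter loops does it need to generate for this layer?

2

At z = 5.4 mm: the cube (footprint 4×21) is included at this height; the cube at (9.5, 6) is present — its section is the full 11.5×27 rectangle; the cube at (0.5, 8.5) is not intersected at this z (z outside [6, 25.5]); the cube at (7.5, 16) does not reach this height (z outside [0, 5]); Combining (union): the 2 present regions are separate (no shared area or edge), so areas and boundary lengths simply add and each stays a separate island — 2 connected regions. The result has 2 disconnected regions.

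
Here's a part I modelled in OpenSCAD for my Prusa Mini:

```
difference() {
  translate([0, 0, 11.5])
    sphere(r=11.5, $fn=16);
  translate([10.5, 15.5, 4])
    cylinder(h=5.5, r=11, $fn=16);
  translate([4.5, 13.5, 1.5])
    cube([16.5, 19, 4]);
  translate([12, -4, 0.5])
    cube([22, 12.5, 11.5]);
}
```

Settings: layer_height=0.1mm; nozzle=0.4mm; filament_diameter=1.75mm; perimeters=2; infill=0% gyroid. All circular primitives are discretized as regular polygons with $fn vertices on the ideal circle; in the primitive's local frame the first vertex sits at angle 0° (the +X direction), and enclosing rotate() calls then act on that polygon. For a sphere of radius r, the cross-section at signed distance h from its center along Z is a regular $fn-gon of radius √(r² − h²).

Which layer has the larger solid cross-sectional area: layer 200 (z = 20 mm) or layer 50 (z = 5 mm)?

layer 50 (z = 5 mm)

Layer 200 (z = 20): the sphere: section is a regular 16-gon, circumradius = √(r²−h²) = √(11.5²−8.5²) = 7.746 (area = (16/2)·7.746²·sin(360°/16) = 183.69 mm²); the cylinder at (10.5, 15.5) does not reach this height (z outside [4, 9.5]); the cube at (4.5, 13.5) is not intersected at this z (z outside [1.5, 5.5]); the cube at (12, -4) does not reach this height (z outside [0.5, 12]); Taking the first minus the rest: none of the subtracted shapes is present at this height, so the r=11.5 sphere is unchanged — area = 183.69 mm². So its area = 183.69 mm². Layer 50 (z = 5): the sphere: section is a regular 16-gon, circumradius = √(r²−h²) = √(11.5²−6.5²) = 9.487 (area = (16/2)·9.487²·sin(360°/16) = 275.53 mm²); the r=11 cylinder at (10.5, 15.5) contributes a regular 16-gon of circumradius 11 (area = (16/2)·11.000²·sin(360°/16) = 370.44 mm²); the cube at (4.5, 13.5) is present — its section is the full 16.5×19 rectangle (area 313.50 mm²); the 22×12.5 cube at (12, -4) contributes its full rectangle (area 275.00 mm²); After the difference (first − rest): starting from the r=11.5 sphere (275.53 mm²), the r=11 cylinder at (10.5, 15.5) partially overlaps it — only the 7.73 mm² overlap (of its 370.44 mm²) is removed, clipping the outline; the 16.5×19 cube at (4.5, 13.5) misses the remaining region (no effect); the 22×12.5 cube at (12, -4) misses the remaining region (no effect) — area = 267.80 mm². So its area = 267.80 mm². Layer 50 is larger (267.80 vs 183.69 mm²).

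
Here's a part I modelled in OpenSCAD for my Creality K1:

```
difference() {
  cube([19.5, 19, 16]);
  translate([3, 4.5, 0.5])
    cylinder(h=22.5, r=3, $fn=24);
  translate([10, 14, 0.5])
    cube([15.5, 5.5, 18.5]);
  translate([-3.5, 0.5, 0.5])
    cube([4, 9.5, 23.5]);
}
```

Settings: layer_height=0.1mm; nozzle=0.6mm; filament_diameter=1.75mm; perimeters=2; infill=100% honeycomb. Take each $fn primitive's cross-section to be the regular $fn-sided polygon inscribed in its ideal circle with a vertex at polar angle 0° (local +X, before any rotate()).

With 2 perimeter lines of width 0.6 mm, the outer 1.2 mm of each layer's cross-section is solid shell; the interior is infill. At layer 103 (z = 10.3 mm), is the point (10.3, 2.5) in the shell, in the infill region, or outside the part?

infill

At z = 10.3 mm: the cube is present — its section is the full 19.5×19 rectangle; the cylinder at (3, 4.5): section is a regular 24-gon, circumradius r=3; the cube at (10, 14) (footprint 15.5×5.5) is included at this height; the cube at (-3.5, 0.5) is present — its section is the full 4×9.5 rectangle; After the difference (first − rest): starting from the 19.5×19 cube, the r=3 cylinder at (3, 4.5) lies inside it touching the edge (removes its full 27.95 mm²); the 15.5×5.5 cube at (10, 14) partially overlaps it — only the 47.50 mm² overlap (of its 85.25 mm²) is removed, clipping the outline; the 4×9.5 cube at (-3.5, 0.5) partially overlaps it — only the 3.68 mm² overlap (of its 38.00 mm²) is removed, clipping the outline — 1 connected region. Overall, the cross-section is a single solid region. The nearest boundary edge runs (19.50, 0.00)→(0.00, 0.00); distance from the point to it = 2.50 mm. The point is inside the cross-section and 2.50 mm from the nearest boundary — more than the 1.2 mm shell width (2 × 0.6), so it's in the infill interior.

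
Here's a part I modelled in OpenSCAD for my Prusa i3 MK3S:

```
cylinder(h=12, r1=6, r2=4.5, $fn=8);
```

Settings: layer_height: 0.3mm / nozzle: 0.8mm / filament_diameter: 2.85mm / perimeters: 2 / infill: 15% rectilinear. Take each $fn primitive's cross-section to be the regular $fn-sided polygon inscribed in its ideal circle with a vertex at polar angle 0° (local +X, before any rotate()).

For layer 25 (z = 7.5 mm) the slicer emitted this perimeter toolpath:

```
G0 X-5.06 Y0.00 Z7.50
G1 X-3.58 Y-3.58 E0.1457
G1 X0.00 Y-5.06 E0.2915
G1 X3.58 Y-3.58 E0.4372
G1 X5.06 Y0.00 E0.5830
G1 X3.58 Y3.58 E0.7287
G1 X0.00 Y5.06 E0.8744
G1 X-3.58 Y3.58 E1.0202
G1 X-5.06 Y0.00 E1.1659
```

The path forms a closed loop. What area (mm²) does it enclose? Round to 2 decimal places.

72.46 mm²

Apply the shoelace formula to the sequence of (X, Y) vertices; enclosed area = 72.46 mm².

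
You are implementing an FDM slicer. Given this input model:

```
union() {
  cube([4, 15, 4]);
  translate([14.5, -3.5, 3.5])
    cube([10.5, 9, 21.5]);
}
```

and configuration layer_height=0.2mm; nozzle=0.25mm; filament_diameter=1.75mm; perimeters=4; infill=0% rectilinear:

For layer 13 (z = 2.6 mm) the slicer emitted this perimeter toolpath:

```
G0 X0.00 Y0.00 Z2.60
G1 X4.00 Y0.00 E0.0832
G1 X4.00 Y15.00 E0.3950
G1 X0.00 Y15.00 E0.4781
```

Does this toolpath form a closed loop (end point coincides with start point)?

no

Start point (G0): (0.00, 0.00). End point (last G1): the path does not return to the start — open.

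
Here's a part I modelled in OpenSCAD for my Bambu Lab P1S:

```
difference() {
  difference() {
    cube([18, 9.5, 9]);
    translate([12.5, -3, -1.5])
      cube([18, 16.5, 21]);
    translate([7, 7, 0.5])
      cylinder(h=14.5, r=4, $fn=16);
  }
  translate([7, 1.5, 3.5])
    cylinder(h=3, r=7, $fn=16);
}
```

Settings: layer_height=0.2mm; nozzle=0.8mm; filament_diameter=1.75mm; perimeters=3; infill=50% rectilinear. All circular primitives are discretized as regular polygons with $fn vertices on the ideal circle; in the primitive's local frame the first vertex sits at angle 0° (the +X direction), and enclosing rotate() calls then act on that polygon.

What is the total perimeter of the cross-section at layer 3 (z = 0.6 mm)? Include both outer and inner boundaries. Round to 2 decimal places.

At z = 0.6 mm: the 18×9.5 cube contributes its full rectangle (perimeter 55.00 mm); the cube at (12.5, -3) is present — its section is the full 18×16.5 rectangle (perimeter 69.00 mm); the cylinder at (7, 7): section is a regular 16-gon, circumradius r=4 (perimeter = 2·16·4.000·sin(180°/16) = 24.97 mm); Taking the first minus the rest: starting from the 18×9.5 cube, the 18×16.5 cube at (12.5, -3) partially overlaps it — only the 52.25 mm² overlap (of its 297.00 mm²) is removed, clipping the outline; the r=4 cylinder at (7, 7) partially overlaps it — only the 42.81 mm² overlap (of its 48.98 mm²) is removed, clipping the outline — boundary = 55.84 mm; the cylinder at (7, 1.5) does not reach this height (z outside [3.5, 6.5]); Subtracting the remaining from the first: none of the subtracted shapes is present at this height, so that combined region is unchanged — boundary = 55.84 mm. Overall, the cross-section is a single solid region. Total boundary length (outer) = 55.84 mm.

55.84 mm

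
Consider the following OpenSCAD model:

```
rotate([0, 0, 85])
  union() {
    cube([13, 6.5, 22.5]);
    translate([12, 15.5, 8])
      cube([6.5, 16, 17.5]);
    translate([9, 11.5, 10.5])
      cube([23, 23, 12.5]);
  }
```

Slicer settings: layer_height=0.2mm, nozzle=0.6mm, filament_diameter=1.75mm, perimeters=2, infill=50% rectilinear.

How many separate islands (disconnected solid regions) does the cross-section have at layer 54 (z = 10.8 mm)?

At z = 10.8 mm: the cube is present — its section is the full 13×6.5 rectangle; the cube at (12, 15.5) (footprint 6.5×16) is included at this height; the 23×23 cube at (9, 11.5) contributes its full rectangle; Merging all regions: the regions partially overlap (shared area 104.00 mm²), so overlapping operands fuse into one piece — 2 connected regions; (rotated 85° about Z; rotation is an isometry so areas/perimeters/island counts are preserved). Overall, the cross-section has 2 separate islands. Island count = 2.

2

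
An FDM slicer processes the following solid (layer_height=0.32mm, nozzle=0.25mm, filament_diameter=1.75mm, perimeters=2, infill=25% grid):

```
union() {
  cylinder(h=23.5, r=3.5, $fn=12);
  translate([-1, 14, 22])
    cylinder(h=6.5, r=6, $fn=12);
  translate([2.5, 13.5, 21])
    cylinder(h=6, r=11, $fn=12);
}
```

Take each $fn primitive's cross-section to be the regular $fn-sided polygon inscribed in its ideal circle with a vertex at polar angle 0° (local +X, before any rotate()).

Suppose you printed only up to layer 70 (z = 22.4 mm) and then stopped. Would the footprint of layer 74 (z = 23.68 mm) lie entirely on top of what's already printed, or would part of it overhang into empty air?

entirely on top

Compare the two slices. At z = 22.4: the r=3.5 cylinder gives a regular 12-gon of circumradius 3.5 (constant along its height) (area = (12/2)·3.500²·sin(360°/12) = 36.75 mm²); the r=6 cylinder at (-1, 14) contributes a regular 12-gon of circumradius 6 (area = (12/2)·6.000²·sin(360°/12) = 108.00 mm²); the r=11 cylinder at (2.5, 13.5) contributes a regular 12-gon of circumradius 11 (area = (12/2)·11.000²·sin(360°/12) = 363.00 mm²); Taking the union: the regions partially overlap — summed areas 507.75 mm² minus the doubly-counted overlap 108.75 mm² gives 399.00 mm² — area = 399.00 mm². At z = 23.68: the cylinder is not intersected at this z (z outside [0, 23.5]); the r=6 cylinder at (-1, 14) contributes a regular 12-gon of circumradius 6 (area = (12/2)·6.000²·sin(360°/12) = 108.00 mm²); the r=11 cylinder at (2.5, 13.5) gives a regular 12-gon of circumradius 11 (constant along its height) (area = (12/2)·11.000²·sin(360°/12) = 363.00 mm²); Combining (union): the r=6 cylinder at (-1, 14) lies entirely inside the r=11 cylinder at (2.5, 13.5), so the union is just the r=11 cylinder at (2.5, 13.5) — area = 363.00 mm². Checking containment: the cross-section at z = 23.68 is a subset of the cross-section at z = 22.4.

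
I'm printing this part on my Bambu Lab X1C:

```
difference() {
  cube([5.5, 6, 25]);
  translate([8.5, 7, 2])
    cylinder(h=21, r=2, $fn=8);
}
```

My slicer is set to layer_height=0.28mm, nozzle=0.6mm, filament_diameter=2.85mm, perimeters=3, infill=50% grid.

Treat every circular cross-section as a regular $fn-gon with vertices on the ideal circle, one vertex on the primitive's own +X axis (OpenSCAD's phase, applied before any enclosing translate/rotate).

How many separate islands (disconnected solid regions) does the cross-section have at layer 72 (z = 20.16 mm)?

1

At z = 20.16 mm: the 5.5×6 cube contributes its full rectangle; the r=2 cylinder at (8.5, 7) gives a regular 8-gon of circumradius 2 (constant along its height); Subtracting the remaining from the first: starting from the 5.5×6 cube, the r=2 cylinder at (8.5, 7) misses the remaining region (no effect) — 1 connected region. Overall, the cross-section is a single solid region. Island count = 1.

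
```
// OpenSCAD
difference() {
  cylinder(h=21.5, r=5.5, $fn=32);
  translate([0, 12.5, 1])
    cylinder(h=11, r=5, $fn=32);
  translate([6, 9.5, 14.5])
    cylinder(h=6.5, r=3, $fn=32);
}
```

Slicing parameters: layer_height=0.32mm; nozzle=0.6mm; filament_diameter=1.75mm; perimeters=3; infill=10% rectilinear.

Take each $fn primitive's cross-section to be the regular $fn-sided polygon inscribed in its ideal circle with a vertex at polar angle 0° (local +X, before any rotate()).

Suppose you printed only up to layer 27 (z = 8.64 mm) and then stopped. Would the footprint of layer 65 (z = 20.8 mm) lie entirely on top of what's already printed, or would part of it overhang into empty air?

Compare the two slices. At z = 8.64: the r=5.5 cylinder gives a regular 32-gon of circumradius 5.5 (constant along its height) (area = (32/2)·5.500²·sin(360°/32) = 94.42 mm²); the r=5 cylinder at (0, 12.5) contributes a regular 32-gon of circumradius 5 (area = (32/2)·5.000²·sin(360°/32) = 78.04 mm²); the cylinder at (6, 9.5) is absent (z outside [14.5, 21]); Taking the first minus the rest: starting from the r=5.5 cylinder (94.42 mm²), the r=5 cylinder at (0, 12.5) misses the remaining region (no effect) — area = 94.42 mm². At z = 20.8: the r=5.5 cylinder contributes a regular 32-gon of circumradius 5.5 (area = (32/2)·5.500²·sin(360°/32) = 94.42 mm²); the cylinder at (0, 12.5) is not intersected at this z (z outside [1, 12]); the r=3 cylinder at (6, 9.5) gives a regular 32-gon of circumradius 3 (constant along its height) (area = (32/2)·3.000²·sin(360°/32) = 28.09 mm²); After the difference (first − rest): starting from the r=5.5 cylinder (94.42 mm²), the r=3 cylinder at (6, 9.5) misses the remaining region (no effect) — area = 94.42 mm². Checking containment: the cross-section at z = 20.8 is a subset of the cross-section at z = 8.64.

entirely on top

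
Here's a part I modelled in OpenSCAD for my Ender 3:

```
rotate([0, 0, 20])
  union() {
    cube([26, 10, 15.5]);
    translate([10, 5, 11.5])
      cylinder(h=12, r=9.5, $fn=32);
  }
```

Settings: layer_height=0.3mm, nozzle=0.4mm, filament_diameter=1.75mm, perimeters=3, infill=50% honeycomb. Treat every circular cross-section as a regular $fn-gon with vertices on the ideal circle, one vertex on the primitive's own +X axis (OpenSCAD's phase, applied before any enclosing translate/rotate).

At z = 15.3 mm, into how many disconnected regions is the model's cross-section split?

1

At z = 15.3 mm: the cube (footprint 26×10) is included at this height; the cylinder at (10, 5): section is a regular 32-gon, circumradius r=9.5; Merging all regions: the regions partially overlap (shared area 180.16 mm²), so overlapping operands fuse into one piece — 1 connected region; (whole slice rotated 20° about Z — lengths, areas and connectivity unchanged). The result has 1 disconnected region.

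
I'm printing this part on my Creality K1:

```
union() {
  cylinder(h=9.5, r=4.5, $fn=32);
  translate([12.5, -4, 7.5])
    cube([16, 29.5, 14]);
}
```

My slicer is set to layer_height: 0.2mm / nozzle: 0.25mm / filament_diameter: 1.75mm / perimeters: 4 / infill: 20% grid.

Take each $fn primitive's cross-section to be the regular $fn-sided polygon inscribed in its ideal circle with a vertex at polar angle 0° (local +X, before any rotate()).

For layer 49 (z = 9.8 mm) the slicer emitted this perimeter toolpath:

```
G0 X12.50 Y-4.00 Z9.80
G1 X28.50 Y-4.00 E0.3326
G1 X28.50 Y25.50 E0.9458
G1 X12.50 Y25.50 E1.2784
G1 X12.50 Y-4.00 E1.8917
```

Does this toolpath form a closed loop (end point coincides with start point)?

yes

Start point (G0): (12.50, -4.00). End point (last G1): the path returns to the start — closed.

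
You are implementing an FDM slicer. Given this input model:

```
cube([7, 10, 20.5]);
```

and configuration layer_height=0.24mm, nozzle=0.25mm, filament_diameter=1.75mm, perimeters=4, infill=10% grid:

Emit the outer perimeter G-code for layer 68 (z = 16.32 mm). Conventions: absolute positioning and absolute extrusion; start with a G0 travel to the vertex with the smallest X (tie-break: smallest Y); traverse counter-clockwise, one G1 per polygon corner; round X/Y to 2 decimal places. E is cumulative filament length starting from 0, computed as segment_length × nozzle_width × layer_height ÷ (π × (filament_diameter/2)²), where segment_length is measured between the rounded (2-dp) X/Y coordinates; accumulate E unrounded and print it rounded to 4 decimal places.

G0 X0.00 Y0.00 Z16.32
G1 X7.00 Y0.00 E0.1746
G1 X7.00 Y10.00 E0.4241
G1 X0.00 Y10.00 E0.5987
G1 X0.00 Y0.00 E0.8481

At z = 16.32 mm: the 7×10 cube contributes its full rectangle. The outline is a single polygon with 4 vertices. Extrusion per mm of travel: 0.25 × 0.24 / (π × 0.875²) = 0.024945. Accumulating E over each segment gives final E = 0.8481.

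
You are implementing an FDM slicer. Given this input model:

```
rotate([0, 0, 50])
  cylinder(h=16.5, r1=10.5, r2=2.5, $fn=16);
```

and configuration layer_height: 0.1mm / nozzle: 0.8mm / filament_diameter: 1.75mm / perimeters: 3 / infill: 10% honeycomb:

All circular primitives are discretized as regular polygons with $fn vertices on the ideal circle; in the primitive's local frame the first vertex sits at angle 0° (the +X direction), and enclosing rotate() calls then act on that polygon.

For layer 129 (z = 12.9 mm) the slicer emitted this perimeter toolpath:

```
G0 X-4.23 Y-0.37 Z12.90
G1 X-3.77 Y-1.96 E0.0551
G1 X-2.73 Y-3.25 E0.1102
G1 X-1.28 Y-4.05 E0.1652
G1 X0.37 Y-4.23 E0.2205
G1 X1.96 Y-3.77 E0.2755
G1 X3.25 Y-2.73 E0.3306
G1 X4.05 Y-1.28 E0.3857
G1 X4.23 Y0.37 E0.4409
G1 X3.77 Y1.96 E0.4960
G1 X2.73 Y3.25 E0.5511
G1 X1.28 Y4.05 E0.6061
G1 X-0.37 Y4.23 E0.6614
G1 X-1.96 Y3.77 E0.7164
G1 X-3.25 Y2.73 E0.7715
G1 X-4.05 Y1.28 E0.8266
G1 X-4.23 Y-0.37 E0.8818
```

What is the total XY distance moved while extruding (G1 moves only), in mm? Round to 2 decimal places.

Sum the Euclidean lengths of each G1 segment: total = 26.51 mm.

26.51 mm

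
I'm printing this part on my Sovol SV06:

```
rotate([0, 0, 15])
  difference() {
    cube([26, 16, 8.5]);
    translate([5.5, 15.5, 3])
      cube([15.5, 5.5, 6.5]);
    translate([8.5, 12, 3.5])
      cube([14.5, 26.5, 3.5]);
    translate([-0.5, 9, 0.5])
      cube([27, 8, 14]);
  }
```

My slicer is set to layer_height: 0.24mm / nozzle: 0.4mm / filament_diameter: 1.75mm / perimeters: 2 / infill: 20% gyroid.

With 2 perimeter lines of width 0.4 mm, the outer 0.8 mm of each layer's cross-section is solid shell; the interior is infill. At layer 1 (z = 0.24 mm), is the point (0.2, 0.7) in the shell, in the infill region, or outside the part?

At z = 0.24 mm: the cube is present — its section is the full 26×16 rectangle; the cube at (5.5, 15.5) is absent (z outside [3, 9.5]); the cube at (8.5, 12) does not reach this height (z outside [3.5, 7]); the cube at (-0.5, 9) is not intersected at this z (z outside [0.5, 14.5]); After the difference (first − rest): none of the subtracted shapes is present at this height, so the 26×16 cube is unchanged — 1 connected region; (whole slice rotated 15° about Z — lengths, areas and connectivity unchanged). Overall, the cross-section is a single solid region. Undo the 15° rotation: the query point maps to (0.374, 0.624) in the un-rotated model frame. The nearest boundary edge runs (0.00, 16.00)→(0.00, 0.00); distance from the point to it = 0.37 mm. The point is inside the cross-section, 0.37 mm from the nearest boundary — within the 0.8 mm shell band (2 × 0.4).

shell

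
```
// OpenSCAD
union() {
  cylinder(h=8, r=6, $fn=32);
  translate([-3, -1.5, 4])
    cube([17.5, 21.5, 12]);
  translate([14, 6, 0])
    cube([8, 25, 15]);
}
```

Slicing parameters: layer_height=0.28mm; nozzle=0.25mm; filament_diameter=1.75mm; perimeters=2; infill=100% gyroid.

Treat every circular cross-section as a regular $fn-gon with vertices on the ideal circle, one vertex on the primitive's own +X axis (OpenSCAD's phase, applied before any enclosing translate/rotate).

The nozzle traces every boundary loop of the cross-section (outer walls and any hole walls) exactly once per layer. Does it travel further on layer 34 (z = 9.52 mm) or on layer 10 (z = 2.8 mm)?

Layer 34 (z = 9.52): the cylinder is not intersected at this z (z outside [0, 8]); the cube at (-3, -1.5) (footprint 17.5×21.5) is included at this height (perimeter 78.00 mm); the cube at (14, 6) is present — its section is the full 8×25 rectangle (perimeter 66.00 mm); Merging all regions: the regions partially overlap (shared area 7.00 mm²), so the edge portions inside another operand are dropped and the merged outline is re-measured after clipping — boundary = 115.00 mm. So its perimeter = 115.00 mm. Layer 10 (z = 2.8): the r=6 cylinder gives a regular 32-gon of circumradius 6 (constant along its height) (perimeter = 2·32·6.000·sin(180°/32) = 37.64 mm); the cube at (-3, -1.5) does not reach this height (z outside [4, 16]); the 8×25 cube at (14, 6) contributes its full rectangle (perimeter 66.00 mm); Taking the union: the 2 present regions are separate (no shared area or edge), so areas and boundary lengths simply add and each stays a separate island — boundary = 103.64 mm. So its perimeter = 103.64 mm. Layer 34 is larger (115.00 vs 103.64 mm).

layer 34 (z = 9.52 mm)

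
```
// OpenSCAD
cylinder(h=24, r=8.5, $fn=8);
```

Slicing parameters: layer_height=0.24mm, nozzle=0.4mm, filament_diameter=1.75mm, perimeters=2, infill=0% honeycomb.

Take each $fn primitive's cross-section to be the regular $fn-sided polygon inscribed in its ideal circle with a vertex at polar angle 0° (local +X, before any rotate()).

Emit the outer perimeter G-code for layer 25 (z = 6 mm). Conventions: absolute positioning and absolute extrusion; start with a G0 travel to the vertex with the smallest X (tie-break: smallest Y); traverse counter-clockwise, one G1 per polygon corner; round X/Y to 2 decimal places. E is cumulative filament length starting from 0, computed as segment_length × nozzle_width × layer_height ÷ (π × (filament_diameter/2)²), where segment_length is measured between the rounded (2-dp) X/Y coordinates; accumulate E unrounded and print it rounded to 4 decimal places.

G0 X-8.50 Y0.00 Z6.00
G1 X-6.01 Y-6.01 E0.2596
G1 X0.00 Y-8.50 E0.5193
G1 X6.01 Y-6.01 E0.7789
G1 X8.50 Y0.00 E1.0386
G1 X6.01 Y6.01 E1.2982
G1 X0.00 Y8.50 E1.5579
G1 X-6.01 Y6.01 E1.8175
G1 X-8.50 Y0.00 E2.0772

At z = 6 mm: the r=8.5 cylinder gives a regular 8-gon of circumradius 8.5 (constant along its height). The outline is a single polygon with 8 vertices. Extrusion per mm of travel: 0.4 × 0.24 / (π × 0.875²) = 0.039912. Accumulating E over each segment gives final E = 2.0772.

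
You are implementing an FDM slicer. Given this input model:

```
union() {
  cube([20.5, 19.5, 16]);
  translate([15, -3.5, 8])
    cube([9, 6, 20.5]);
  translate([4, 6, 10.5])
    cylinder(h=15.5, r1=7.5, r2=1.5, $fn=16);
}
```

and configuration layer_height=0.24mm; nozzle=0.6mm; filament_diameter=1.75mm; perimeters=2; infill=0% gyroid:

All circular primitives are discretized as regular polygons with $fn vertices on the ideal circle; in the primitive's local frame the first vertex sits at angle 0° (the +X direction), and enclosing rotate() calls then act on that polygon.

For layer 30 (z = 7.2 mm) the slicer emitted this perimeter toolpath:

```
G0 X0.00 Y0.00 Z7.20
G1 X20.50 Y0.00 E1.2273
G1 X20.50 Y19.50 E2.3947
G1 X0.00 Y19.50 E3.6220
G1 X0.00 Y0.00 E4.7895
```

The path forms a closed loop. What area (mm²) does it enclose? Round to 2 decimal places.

Apply the shoelace formula to the sequence of (X, Y) vertices; enclosed area = 399.75 mm².

399.75 mm²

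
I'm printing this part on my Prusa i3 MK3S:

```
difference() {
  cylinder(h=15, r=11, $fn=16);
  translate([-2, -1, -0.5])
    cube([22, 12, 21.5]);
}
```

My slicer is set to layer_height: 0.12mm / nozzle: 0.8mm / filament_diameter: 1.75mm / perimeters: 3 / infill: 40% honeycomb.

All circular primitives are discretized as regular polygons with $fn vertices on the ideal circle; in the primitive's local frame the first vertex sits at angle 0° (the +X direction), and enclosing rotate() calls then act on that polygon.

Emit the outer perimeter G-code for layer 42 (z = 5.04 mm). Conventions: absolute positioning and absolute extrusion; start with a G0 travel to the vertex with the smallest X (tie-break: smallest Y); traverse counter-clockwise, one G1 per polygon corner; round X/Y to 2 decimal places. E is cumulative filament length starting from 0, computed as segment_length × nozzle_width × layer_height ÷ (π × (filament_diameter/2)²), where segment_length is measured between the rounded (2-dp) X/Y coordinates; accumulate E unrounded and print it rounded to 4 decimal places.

G0 X-11.00 Y0.00 Z5.04
G1 X-10.16 Y-4.21 E0.1713
G1 X-7.78 Y-7.78 E0.3426
G1 X-4.21 Y-10.16 E0.5138
G1 X0.00 Y-11.00 E0.6852
G1 X4.21 Y-10.16 E0.8565
G1 X7.78 Y-7.78 E1.0278
G1 X10.16 Y-4.21 E1.1990
G1 X10.80 Y-1.00 E1.3297
G1 X-2.00 Y-1.00 E1.8405
G1 X-2.00 Y10.60 E2.3035
G1 X-4.21 Y10.16 E2.3934
G1 X-7.78 Y7.78 E2.5647
G1 X-10.16 Y4.21 E2.7359
G1 X-11.00 Y0.00 E2.9073

At z = 5.04 mm: the r=11 cylinder gives a regular 16-gon of circumradius 11 (constant along its height); the cube at (-2, -1) is present — its section is the full 22×12 rectangle; Taking the first minus the rest: starting from the r=11 cylinder, the 22×12 cube at (-2, -1) partially overlaps it — only the 127.11 mm² overlap (of its 264.00 mm²) is removed, clipping the outline — 1 connected region. The outline is a single polygon with 14 vertices. Extrusion per mm of travel: 0.8 × 0.12 / (π × 0.875²) = 0.039912. Accumulating E over each segment gives final E = 2.9073.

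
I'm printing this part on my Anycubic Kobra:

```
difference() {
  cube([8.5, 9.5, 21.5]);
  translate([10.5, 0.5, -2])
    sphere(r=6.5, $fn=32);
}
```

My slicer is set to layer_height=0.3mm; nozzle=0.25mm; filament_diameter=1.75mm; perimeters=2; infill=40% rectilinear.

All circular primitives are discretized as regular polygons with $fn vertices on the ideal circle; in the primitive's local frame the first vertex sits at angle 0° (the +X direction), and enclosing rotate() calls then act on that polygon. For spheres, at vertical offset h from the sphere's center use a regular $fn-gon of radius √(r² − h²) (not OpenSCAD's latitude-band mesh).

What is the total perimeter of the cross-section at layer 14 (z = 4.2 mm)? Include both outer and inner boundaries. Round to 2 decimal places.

36.00 mm

At z = 4.2 mm: the 8.5×9.5 cube contributes its full rectangle (perimeter 36.00 mm); the r=6.5 sphere at (10.5, 0.5) contributes a regular 32-gon of circumradius √(6.5²−6.2²) = 1.952 (perimeter = 2·32·1.952·sin(180°/32) = 12.24 mm); Taking the first minus the rest: starting from the 8.5×9.5 cube, the r=6.5 sphere at (10.5, 0.5) misses the remaining region (no effect) — boundary = 36.00 mm. Overall, the cross-section is a single solid region. Total boundary length (outer) = 36.00 mm.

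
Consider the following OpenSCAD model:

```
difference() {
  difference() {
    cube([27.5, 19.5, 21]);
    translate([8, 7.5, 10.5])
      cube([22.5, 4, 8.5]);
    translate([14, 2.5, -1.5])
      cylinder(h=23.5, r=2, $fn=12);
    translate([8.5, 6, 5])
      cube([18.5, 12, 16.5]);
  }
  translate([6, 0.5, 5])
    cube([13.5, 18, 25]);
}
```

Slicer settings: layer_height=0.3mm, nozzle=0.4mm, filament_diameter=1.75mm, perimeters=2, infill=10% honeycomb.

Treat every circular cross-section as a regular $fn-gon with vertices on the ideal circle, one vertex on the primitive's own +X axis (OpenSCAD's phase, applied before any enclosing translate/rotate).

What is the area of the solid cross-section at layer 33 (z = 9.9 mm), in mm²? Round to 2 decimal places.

203.25 mm²

At z = 9.9 mm: the 27.5×19.5 cube contributes its full rectangle (area 536.25 mm²); the cube at (8, 7.5) does not reach this height (z outside [10.5, 19]); the cylinder at (14, 2.5): section is a regular 12-gon, circumradius r=2 (area = (12/2)·2.000²·sin(360°/12) = 12.00 mm²); the cube at (8.5, 6) is present — its section is the full 18.5×12 rectangle (area 222.00 mm²); Taking the first minus the rest: starting from the 27.5×19.5 cube (536.25 mm²), the r=2 cylinder at (14, 2.5) lies wholly inside it (removes its full 12.00 mm² and its 12.42 mm outline becomes a hole wall); the 18.5×12 cube at (8.5, 6) lies wholly inside it (removes its full 222.00 mm² and its 61.00 mm outline becomes a hole wall) — area = 302.25 mm²; the cube at (6, 0.5) is present — its section is the full 13.5×18 rectangle (area 243.00 mm²); Taking the first minus the rest: starting from that combined region (302.25 mm²), the 13.5×18 cube at (6, 0.5) partially overlaps it — only the 99.00 mm² overlap (of its 243.00 mm²) is removed, clipping the outline — area = 203.25 mm². Overall, the cross-section is one region with 1 hole. Net area = 203.25 mm².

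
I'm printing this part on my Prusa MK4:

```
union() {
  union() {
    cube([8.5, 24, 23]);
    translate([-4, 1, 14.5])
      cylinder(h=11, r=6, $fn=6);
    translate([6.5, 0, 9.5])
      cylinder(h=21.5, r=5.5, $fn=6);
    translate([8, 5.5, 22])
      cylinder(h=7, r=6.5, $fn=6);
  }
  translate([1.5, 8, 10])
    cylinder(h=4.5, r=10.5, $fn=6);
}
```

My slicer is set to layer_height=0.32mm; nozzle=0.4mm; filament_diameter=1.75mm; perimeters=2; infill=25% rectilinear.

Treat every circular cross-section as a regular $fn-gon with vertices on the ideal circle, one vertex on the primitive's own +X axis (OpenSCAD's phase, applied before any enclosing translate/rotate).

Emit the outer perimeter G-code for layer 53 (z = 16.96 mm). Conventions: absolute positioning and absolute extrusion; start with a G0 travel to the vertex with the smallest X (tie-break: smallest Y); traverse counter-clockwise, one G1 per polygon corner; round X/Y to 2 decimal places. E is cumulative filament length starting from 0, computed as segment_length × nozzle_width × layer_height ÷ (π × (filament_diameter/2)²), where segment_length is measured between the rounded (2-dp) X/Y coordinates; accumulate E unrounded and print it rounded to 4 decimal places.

At z = 16.96 mm: the cube (footprint 8.5×24) is included at this height; the r=6 cylinder at (-4, 1) contributes a regular 6-gon of circumradius 6; the r=5.5 cylinder at (6.5, 0) gives a regular 6-gon of circumradius 5.5 (constant along its height); the cylinder at (8, 5.5) is not intersected at this z (z outside [22, 29]); Taking the union: the regions partially overlap (shared area 34.43 mm²), so overlapping operands fuse into one piece — 1 connected region; the cylinder at (1.5, 8) is absent (z outside [10, 14.5]); Merging all regions: only that combined region is present, so the union is just that shape — 1 connected region. The outline is a single polygon with 14 vertices. Extrusion per mm of travel: 0.4 × 0.32 / (π × 0.875²) = 0.053216. Accumulating E over each segment gives final E = 5.3233.

G0 X-10.00 Y1.00 Z16.96
G1 X-7.00 Y-4.20 E0.3195
G1 X-1.00 Y-4.20 E0.6388
G1 X1.21 Y-0.37 E0.8741
G1 X3.75 Y-4.76 E1.1440
G1 X9.25 Y-4.76 E1.4367
G1 X12.00 Y0.00 E1.7292
G1 X9.25 Y4.76 E2.0218
G1 X8.50 Y4.76 E2.0617
G1 X8.50 Y24.00 E3.0856
G1 X0.00 Y24.00 E3.5379
G1 X0.00 Y4.46 E4.5777
G1 X-1.00 Y6.20 E4.6845
G1 X-7.00 Y6.20 E5.0038
G1 X-10.00 Y1.00 E5.3233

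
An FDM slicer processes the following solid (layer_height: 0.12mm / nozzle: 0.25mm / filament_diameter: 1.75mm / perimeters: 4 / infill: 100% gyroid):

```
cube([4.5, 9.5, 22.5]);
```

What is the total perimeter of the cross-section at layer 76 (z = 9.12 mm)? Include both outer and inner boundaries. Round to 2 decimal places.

At z = 9.12 mm: the 4.5×9.5 cube contributes its full rectangle (perimeter 28.00 mm). Overall, the cross-section is a single solid region. Total boundary length (outer) = 28.00 mm.

28.00 mm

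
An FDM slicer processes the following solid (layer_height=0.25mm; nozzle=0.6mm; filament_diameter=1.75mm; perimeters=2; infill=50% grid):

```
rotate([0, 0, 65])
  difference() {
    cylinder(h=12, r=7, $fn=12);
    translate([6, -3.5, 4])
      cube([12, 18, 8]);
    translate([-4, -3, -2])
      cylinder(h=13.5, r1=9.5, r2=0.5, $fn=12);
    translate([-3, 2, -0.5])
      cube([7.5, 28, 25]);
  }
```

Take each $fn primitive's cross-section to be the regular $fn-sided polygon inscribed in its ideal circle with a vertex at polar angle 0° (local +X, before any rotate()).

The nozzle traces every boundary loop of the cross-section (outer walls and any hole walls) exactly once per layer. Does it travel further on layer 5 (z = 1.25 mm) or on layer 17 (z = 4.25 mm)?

layer 17 (z = 4.25 mm)

Layer 5 (z = 1.25): the r=7 cylinder contributes a regular 12-gon of circumradius 7 (perimeter = 2·12·7.000·sin(180°/12) = 43.48 mm); the cube at (6, -3.5) is absent (z outside [4, 12]); the cone at (-4, -3) contributes a regular 12-gon of circumradius 7.333 (interpolated between r1=9.5 and r2=0.5 at t=0.241) (perimeter = 2·12·7.333·sin(180°/12) = 45.55 mm); the cube at (-3, 2) (footprint 7.5×28) is included at this height (perimeter 71.00 mm); After the difference (first − rest): starting from the r=7 cylinder, the cone at (-4, -3) partially overlaps it — only the 85.49 mm² overlap (of its 161.33 mm²) is removed, clipping the outline; the 7.5×28 cube at (-3, 2) partially overlaps it — only the 27.75 mm² overlap (of its 210.00 mm²) is removed, clipping the outline — boundary = 38.37 mm; (rotated 65° about Z; rotation is an isometry so areas/perimeters/island counts are preserved). So its perimeter = 38.37 mm. Layer 17 (z = 4.25): the cylinder: section is a regular 12-gon, circumradius r=7 (perimeter = 2·12·7.000·sin(180°/12) = 43.48 mm); the cube at (6, -3.5) is present — its section is the full 12×18 rectangle (perimeter 60.00 mm); the cone at (-4, -3): at t=0.463 of its height the radius interpolates to r₁+(r₂−r₁)t = 5.333, giving a regular 12-gon of that circumradius (perimeter = 2·12·5.333·sin(180°/12) = 33.13 mm); the 7.5×28 cube at (-3, 2) contributes its full rectangle (perimeter 71.00 mm); Taking the first minus the rest: starting from the r=7 cylinder, the 12×18 cube at (6, -3.5) partially overlaps it — only the 3.72 mm² overlap (of its 216.00 mm²) is removed, clipping the outline; the cone at (-4, -3) partially overlaps it — only the 54.13 mm² overlap (of its 85.33 mm²) is removed, clipping the outline; the 7.5×28 cube at (-3, 2) partially overlaps it — only the 33.21 mm² overlap (of its 210.00 mm²) is removed, clipping the outline — boundary = 52.69 mm; (whole slice rotated 65° about Z — lengths, areas and connectivity unchanged). So its perimeter = 52.69 mm. Layer 17 is larger (52.69 vs 38.37 mm).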